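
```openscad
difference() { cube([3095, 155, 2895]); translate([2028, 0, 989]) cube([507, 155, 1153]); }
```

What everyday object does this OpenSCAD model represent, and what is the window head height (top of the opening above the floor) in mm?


A wall with a window opening. The window head height is 2142 mm.

A wall with a rectangular opening subtracted — a window. Sill at z = 989, opening 1153 mm tall, so the head is at 989 + 1153 = 2142 mm.


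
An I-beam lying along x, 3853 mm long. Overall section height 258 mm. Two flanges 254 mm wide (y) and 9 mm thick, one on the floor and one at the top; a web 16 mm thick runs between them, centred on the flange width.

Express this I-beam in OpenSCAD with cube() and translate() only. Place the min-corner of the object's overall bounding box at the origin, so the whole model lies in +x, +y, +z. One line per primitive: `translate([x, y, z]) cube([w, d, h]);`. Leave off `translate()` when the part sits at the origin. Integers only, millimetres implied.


cube([3853, 254, 9]);
translate([0, 119, 9]) cube([3853, 16, 240]);
translate([0, 0, 249]) cube([3853, 254, 9]);


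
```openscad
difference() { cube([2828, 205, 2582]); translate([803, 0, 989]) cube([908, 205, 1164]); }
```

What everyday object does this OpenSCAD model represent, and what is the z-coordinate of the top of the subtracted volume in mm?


A wall with a window opening. The window head height is 2153 mm.

A wall with a rectangular opening subtracted — a window. Sill at z = 989, opening 1164 mm tall, so the head is at 989 + 1164 = 2153 mm.


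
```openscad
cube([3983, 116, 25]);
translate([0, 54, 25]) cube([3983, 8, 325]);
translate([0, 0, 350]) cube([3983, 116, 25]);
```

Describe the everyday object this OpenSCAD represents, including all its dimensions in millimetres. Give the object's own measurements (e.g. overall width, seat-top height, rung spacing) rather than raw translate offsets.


An I-beam lying along x, 3983 mm long. Overall section height 375 mm. Two flanges 116 mm wide (y) and 25 mm thick, one on the floor and one at the top; a web 8 mm thick runs between them, centred on the flange width.


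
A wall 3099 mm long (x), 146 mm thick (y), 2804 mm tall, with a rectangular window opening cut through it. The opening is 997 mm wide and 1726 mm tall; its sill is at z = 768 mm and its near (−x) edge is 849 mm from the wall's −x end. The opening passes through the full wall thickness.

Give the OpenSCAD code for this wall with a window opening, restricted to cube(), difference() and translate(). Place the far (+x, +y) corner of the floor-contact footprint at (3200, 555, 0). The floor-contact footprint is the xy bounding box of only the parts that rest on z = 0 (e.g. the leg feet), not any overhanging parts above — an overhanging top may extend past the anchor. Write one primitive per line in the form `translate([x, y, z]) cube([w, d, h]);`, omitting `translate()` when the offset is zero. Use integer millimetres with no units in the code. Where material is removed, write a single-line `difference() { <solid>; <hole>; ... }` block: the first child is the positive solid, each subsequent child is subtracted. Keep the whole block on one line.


difference() { translate([101, 409, 0]) cube([3099, 146, 2804]); translate([950, 409, 768]) cube([997, 146, 1726]); }


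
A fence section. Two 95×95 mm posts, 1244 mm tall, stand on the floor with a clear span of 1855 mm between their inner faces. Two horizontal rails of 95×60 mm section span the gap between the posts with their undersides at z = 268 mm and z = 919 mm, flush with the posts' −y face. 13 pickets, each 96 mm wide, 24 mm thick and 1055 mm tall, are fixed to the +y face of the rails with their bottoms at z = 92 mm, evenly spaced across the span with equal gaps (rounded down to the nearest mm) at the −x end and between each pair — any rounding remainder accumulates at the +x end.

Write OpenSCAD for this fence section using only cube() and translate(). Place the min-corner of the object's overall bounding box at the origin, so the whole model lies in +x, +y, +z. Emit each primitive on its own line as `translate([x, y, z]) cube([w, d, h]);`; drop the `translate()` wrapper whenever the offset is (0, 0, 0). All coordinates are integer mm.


cube([95, 95, 1244]);
translate([1950, 0, 0]) cube([95, 95, 1244]);
translate([95, 0, 268]) cube([1855, 95, 60]);
translate([95, 0, 919]) cube([1855, 95, 60]);
translate([138, 95, 92]) cube([96, 24, 1055]);
translate([277, 95, 92]) cube([96, 24, 1055]);
translate([416, 95, 92]) cube([96, 24, 1055]);
translate([555, 95, 92]) cube([96, 24, 1055]);
translate([694, 95, 92]) cube([96, 24, 1055]);
translate([833, 95, 92]) cube([96, 24, 1055]);
translate([972, 95, 92]) cube([96, 24, 1055]);
translate([1111, 95, 92]) cube([96, 24, 1055]);
translate([1250, 95, 92]) cube([96, 24, 1055]);
translate([1389, 95, 92]) cube([96, 24, 1055]);
translate([1528, 95, 92]) cube([96, 24, 1055]);
translate([1667, 95, 92]) cube([96, 24, 1055]);
translate([1806, 95, 92]) cube([96, 24, 1055]);


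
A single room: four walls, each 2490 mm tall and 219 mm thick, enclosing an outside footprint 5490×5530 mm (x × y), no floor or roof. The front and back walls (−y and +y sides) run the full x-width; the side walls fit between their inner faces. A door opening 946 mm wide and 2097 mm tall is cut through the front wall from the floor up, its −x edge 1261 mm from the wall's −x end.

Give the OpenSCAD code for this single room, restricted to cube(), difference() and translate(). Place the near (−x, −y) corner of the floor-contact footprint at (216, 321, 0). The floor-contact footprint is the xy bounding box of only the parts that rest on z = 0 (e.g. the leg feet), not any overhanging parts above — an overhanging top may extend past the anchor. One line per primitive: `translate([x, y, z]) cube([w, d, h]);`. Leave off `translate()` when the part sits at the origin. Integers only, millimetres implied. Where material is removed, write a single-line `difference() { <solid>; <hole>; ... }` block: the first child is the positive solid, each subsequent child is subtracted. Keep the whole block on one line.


difference() { translate([216, 321, 0]) cube([5490, 219, 2490]); translate([1477, 321, 0]) cube([946, 219, 2097]); }
translate([216, 5632, 0]) cube([5490, 219, 2490]);
translate([216, 540, 0]) cube([219, 5092, 2490]);
translate([5487, 540, 0]) cube([219, 5092, 2490]);


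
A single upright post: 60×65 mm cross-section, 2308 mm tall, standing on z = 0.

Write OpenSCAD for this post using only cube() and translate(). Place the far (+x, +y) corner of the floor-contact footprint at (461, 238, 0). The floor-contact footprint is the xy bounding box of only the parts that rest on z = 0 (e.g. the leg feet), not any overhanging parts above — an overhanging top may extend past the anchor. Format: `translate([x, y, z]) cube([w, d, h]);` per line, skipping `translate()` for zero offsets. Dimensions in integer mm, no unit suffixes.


translate([401, 173, 0]) cube([60, 65, 2308]);


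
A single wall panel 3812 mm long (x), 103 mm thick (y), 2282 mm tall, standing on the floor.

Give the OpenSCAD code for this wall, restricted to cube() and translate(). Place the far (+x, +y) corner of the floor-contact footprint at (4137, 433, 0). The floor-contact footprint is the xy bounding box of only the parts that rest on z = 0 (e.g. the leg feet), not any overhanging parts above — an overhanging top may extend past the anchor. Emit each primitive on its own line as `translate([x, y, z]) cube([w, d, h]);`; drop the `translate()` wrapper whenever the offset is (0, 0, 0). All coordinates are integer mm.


translate([325, 330, 0]) cube([3812, 103, 2282]);


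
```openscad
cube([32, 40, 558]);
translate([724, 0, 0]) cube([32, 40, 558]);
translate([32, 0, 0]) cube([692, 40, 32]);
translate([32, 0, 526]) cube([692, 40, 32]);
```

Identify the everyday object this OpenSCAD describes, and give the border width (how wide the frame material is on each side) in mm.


A picture frame. The border width is 32 mm.

Four thin pieces enclosing a rectangular opening — a picture frame. The two full-height stiles are 558 mm tall; the top rail sits at z = 526 and is 32 mm tall, so the border above the opening is 558 − 526 = 32 mm, matching the stile x-width.


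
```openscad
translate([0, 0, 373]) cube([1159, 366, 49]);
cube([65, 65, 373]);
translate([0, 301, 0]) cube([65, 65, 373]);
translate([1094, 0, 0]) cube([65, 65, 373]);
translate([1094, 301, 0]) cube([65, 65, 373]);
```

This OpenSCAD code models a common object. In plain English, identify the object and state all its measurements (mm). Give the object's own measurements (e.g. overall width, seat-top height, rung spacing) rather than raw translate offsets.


A bench: a 1159×366 mm seat slab, 49 mm thick, top at z = 422 mm, on four 65×65 mm square legs flush with the seat corners and standing on z = 0.


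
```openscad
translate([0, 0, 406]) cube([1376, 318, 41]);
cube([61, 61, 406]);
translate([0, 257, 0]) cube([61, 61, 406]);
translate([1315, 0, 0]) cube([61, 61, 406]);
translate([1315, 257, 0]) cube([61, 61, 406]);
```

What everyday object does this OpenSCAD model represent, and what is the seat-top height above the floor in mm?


A bench. The seat-top height is 447 mm.

A long slab on four corner posts — a bench. The slab sits at z = 406 with thickness 41, so the top is 406 + 41 = 447 mm.


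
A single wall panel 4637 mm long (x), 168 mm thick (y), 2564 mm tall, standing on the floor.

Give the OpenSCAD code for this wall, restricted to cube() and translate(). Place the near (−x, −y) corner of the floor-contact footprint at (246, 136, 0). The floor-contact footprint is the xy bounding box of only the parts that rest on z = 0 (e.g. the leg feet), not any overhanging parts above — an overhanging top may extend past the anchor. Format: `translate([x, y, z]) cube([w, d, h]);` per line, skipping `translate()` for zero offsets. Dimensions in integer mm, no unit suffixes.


translate([246, 136, 0]) cube([4637, 168, 2564]);


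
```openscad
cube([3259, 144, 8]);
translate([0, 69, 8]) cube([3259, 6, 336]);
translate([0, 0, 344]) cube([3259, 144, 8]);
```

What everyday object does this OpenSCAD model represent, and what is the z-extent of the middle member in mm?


An I-beam. The web height is 336 mm.

Two wide flanges with a thin centred web — an I-beam. Overall 352 mm minus two 8 mm flanges gives a web of 352 − 2·8 = 336 mm.


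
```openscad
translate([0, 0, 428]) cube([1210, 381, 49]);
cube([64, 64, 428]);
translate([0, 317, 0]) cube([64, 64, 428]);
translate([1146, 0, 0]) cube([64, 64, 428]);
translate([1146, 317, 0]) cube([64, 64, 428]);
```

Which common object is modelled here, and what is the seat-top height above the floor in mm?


A bench. The seat-top height is 477 mm.

A long slab on four corner posts — a bench. The slab sits at z = 428 with thickness 49, so the top is 428 + 49 = 477 mm.


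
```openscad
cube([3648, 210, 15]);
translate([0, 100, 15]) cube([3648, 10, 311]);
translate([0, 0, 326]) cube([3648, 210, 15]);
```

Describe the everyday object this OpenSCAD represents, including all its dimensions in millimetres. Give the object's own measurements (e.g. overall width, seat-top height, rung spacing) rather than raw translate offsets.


An I-beam lying along x, 3648 mm long. Overall section height 341 mm. Two flanges 210 mm wide (y) and 15 mm thick, one on the floor and one at the top; a web 10 mm thick runs between them, centred on the flange width.


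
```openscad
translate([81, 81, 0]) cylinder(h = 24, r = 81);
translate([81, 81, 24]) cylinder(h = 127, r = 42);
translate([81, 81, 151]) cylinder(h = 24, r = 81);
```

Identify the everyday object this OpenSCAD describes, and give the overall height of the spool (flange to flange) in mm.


A spool. The overall height is 175 mm.

Three coaxial cylinders, large–small–large — a spool. Two 24 mm flanges and a 127 mm core give 24 + 127 + 24 = 175 mm.


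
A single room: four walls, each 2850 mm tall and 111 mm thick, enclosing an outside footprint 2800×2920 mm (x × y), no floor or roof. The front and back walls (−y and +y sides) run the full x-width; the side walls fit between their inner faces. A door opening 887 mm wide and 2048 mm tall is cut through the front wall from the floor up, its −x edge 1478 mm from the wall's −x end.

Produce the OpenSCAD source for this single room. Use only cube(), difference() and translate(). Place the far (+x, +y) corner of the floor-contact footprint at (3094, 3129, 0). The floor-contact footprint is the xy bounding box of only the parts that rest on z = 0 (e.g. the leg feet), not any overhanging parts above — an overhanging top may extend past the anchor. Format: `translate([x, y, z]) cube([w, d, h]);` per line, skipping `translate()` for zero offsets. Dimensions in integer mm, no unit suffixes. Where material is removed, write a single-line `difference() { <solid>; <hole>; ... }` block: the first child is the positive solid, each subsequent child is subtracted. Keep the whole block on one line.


difference() { translate([294, 209, 0]) cube([2800, 111, 2850]); translate([1772, 209, 0]) cube([887, 111, 2048]); }
translate([294, 3018, 0]) cube([2800, 111, 2850]);
translate([294, 320, 0]) cube([111, 2698, 2850]);
translate([2983, 320, 0]) cube([111, 2698, 2850]);


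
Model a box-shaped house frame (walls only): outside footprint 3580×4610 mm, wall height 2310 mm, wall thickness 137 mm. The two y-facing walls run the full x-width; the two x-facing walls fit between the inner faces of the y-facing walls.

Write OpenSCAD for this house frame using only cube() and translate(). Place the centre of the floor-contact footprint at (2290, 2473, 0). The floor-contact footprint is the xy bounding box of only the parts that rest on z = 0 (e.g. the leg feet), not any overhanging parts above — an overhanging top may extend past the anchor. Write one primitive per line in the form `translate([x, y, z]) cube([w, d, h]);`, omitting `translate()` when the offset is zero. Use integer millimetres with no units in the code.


translate([500, 168, 0]) cube([3580, 137, 2310]);
translate([500, 4641, 0]) cube([3580, 137, 2310]);
translate([500, 305, 0]) cube([137, 4336, 2310]);
translate([3943, 305, 0]) cube([137, 4336, 2310]);


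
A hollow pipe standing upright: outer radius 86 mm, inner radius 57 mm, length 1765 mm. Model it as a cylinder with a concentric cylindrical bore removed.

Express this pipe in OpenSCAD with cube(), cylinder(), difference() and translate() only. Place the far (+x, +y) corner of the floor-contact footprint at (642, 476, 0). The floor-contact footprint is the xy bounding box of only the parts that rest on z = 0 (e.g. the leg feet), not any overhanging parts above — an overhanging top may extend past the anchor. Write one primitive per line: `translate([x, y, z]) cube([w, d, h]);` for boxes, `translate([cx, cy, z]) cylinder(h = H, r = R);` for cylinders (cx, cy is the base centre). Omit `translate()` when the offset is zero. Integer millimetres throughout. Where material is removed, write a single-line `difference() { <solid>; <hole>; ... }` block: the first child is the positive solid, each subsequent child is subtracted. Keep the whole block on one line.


difference() { translate([556, 390, 0]) cylinder(h = 1765, r = 86); translate([556, 390, 0]) cylinder(h = 1765, r = 57); }


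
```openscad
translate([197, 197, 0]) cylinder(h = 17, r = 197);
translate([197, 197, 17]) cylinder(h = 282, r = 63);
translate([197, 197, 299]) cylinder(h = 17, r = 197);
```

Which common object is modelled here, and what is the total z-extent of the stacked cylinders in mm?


A spool. The overall height is 316 mm.

Three coaxial cylinders, large–small–large — a spool. Two 17 mm flanges and a 282 mm core give 17 + 282 + 17 = 316 mm.


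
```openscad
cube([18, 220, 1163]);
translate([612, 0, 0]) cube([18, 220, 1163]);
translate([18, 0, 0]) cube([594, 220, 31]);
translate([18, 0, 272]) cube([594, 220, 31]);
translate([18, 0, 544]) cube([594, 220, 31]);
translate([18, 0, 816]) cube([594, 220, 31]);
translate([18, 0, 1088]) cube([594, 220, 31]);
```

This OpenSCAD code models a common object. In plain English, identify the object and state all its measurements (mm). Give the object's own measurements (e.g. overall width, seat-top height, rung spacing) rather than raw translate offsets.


An open bookshelf. Two side panels, each 18 mm thick, 220 mm deep and 1163 mm tall, stand 630 mm apart (outside-to-outside). Between them sit 5 shelves, each 31 mm thick and 220 mm deep, spanning the full gap between the sides. The bottom shelf rests on the floor (its underside at z = 0) and the clear gap between one shelf's top and the next shelf's underside is 241 mm.


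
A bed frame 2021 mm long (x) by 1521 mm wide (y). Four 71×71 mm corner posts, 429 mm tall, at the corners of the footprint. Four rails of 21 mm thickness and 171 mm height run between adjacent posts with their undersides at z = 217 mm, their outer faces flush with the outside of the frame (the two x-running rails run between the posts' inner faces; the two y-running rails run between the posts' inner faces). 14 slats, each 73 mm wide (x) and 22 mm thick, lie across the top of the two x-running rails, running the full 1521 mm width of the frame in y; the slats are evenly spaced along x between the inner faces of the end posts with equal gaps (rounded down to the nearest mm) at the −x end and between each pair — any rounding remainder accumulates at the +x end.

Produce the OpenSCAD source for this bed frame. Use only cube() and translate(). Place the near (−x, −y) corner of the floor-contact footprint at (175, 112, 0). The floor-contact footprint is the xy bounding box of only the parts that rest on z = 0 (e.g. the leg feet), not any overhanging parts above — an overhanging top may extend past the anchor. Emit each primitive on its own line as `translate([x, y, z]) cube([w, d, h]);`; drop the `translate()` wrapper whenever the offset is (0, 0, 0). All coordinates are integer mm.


translate([175, 112, 0]) cube([71, 71, 429]);
translate([175, 1562, 0]) cube([71, 71, 429]);
translate([2125, 112, 0]) cube([71, 71, 429]);
translate([2125, 1562, 0]) cube([71, 71, 429]);
translate([246, 112, 217]) cube([1879, 21, 171]);
translate([246, 1612, 217]) cube([1879, 21, 171]);
translate([175, 183, 217]) cube([21, 1379, 171]);
translate([2175, 183, 217]) cube([21, 1379, 171]);
translate([303, 112, 388]) cube([73, 1521, 22]);
translate([433, 112, 388]) cube([73, 1521, 22]);
translate([563, 112, 388]) cube([73, 1521, 22]);
translate([693, 112, 388]) cube([73, 1521, 22]);
translate([823, 112, 388]) cube([73, 1521, 22]);
translate([953, 112, 388]) cube([73, 1521, 22]);
translate([1083, 112, 388]) cube([73, 1521, 22]);
translate([1213, 112, 388]) cube([73, 1521, 22]);
translate([1343, 112, 388]) cube([73, 1521, 22]);
translate([1473, 112, 388]) cube([73, 1521, 22]);
translate([1603, 112, 388]) cube([73, 1521, 22]);
translate([1733, 112, 388]) cube([73, 1521, 22]);
translate([1863, 112, 388]) cube([73, 1521, 22]);
translate([1993, 112, 388]) cube([73, 1521, 22]);


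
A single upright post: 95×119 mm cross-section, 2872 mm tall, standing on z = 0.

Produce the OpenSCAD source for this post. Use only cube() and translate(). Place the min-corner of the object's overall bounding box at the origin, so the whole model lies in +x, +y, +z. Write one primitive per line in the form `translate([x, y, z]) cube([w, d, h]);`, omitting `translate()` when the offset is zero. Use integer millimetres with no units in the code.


cube([95, 119, 2872]);


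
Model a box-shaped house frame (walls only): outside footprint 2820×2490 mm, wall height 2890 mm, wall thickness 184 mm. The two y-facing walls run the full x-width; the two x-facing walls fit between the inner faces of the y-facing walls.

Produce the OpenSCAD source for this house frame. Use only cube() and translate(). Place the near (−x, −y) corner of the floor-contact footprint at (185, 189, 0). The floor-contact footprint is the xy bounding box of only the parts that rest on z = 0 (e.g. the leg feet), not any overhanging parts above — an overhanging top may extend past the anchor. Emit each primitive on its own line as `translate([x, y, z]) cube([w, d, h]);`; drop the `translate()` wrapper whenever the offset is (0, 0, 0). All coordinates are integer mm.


translate([185, 189, 0]) cube([2820, 184, 2890]);
translate([185, 2495, 0]) cube([2820, 184, 2890]);
translate([185, 373, 0]) cube([184, 2122, 2890]);
translate([2821, 373, 0]) cube([184, 2122, 2890]);


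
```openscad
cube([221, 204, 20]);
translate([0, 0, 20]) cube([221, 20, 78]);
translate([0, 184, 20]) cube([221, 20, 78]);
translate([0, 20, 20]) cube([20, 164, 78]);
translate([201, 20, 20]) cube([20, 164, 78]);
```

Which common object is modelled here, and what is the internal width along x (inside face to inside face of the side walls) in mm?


An open box. The internal width is 181 mm.

A 221×204 base slab with four walls standing on it — an open box. The base is 221 mm wide and the walls are 20 mm thick, so the internal width is 221 − 2 × 20 = 181 mm.


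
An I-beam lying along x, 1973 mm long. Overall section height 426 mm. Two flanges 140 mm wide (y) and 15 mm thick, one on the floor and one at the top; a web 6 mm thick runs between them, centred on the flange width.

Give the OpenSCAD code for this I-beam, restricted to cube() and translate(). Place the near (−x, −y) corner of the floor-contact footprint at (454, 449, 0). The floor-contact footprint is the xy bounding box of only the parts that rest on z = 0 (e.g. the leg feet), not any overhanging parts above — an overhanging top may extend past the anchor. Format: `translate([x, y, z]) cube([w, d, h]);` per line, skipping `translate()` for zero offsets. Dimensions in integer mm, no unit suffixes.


translate([454, 449, 0]) cube([1973, 140, 15]);
translate([454, 516, 15]) cube([1973, 6, 396]);
translate([454, 449, 411]) cube([1973, 140, 15]);


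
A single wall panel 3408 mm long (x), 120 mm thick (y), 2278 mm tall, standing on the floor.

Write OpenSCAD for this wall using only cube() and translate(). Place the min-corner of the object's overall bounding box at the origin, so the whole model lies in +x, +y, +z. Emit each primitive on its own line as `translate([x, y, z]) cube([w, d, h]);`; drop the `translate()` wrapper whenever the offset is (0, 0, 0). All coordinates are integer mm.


cube([3408, 120, 2278]);


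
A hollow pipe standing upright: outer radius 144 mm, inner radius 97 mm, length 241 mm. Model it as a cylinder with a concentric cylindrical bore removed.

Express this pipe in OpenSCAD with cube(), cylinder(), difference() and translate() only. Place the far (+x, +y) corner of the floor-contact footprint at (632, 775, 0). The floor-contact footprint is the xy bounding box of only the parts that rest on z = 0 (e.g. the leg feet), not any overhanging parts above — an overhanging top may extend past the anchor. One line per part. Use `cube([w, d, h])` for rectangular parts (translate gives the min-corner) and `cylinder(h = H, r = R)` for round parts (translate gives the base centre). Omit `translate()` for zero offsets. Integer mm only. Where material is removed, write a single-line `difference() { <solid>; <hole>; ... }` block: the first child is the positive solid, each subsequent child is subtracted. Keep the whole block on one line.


difference() { translate([488, 631, 0]) cylinder(h = 241, r = 144); translate([488, 631, 0]) cylinder(h = 241, r = 97); }


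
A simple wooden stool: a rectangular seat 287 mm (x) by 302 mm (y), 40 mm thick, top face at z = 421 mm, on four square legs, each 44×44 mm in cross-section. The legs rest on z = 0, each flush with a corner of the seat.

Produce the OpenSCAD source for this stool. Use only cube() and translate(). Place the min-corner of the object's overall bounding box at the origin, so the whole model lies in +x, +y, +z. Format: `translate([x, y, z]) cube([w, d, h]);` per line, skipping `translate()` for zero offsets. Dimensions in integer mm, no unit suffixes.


translate([0, 0, 381]) cube([287, 302, 40]);
cube([44, 44, 381]);
translate([243, 0, 0]) cube([44, 44, 381]);
translate([0, 258, 0]) cube([44, 44, 381]);
translate([243, 258, 0]) cube([44, 44, 381]);


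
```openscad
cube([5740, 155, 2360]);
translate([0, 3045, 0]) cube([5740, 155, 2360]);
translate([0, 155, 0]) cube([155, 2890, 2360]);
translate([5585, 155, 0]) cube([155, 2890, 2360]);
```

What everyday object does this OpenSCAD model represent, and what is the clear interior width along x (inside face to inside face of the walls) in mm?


A house (or room) frame. The interior width is 5430 mm.

Four 2360 mm walls enclosing a rectangle with no floor or roof — a room or house frame. Outside width is 5740 mm and wall thickness is 155 mm, so the interior width is 5740 − 2 × 155 = 5430 mm.


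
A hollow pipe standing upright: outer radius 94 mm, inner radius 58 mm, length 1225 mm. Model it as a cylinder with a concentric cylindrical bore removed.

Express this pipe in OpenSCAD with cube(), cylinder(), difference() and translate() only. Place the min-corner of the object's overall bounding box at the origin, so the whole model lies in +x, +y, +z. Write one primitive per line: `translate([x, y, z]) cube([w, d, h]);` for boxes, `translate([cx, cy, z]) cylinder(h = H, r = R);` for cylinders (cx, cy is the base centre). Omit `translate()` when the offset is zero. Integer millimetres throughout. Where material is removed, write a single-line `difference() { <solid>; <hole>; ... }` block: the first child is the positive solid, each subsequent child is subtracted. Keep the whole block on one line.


difference() { translate([94, 94, 0]) cylinder(h = 1225, r = 94); translate([94, 94, 0]) cylinder(h = 1225, r = 58); }


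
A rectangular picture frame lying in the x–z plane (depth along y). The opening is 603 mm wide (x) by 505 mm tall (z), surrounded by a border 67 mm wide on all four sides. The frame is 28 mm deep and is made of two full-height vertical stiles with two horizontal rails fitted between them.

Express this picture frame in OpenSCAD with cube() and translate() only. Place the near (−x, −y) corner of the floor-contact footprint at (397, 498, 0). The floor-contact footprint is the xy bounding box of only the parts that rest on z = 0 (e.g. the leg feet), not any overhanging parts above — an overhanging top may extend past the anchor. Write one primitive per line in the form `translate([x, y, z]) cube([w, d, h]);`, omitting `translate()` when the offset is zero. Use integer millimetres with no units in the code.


translate([397, 498, 0]) cube([67, 28, 639]);
translate([1067, 498, 0]) cube([67, 28, 639]);
translate([464, 498, 0]) cube([603, 28, 67]);
translate([464, 498, 572]) cube([603, 28, 67]);


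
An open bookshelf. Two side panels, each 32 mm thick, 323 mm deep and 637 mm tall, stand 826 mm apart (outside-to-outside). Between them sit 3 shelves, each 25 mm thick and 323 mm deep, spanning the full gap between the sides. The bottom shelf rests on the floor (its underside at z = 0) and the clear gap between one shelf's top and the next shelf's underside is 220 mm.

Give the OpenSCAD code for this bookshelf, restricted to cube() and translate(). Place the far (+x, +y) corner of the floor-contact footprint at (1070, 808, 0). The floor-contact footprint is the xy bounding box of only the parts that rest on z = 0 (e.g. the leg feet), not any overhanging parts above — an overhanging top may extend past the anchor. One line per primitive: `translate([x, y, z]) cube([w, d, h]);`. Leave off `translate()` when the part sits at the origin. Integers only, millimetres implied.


translate([244, 485, 0]) cube([32, 323, 637]);
translate([1038, 485, 0]) cube([32, 323, 637]);
translate([276, 485, 0]) cube([762, 323, 25]);
translate([276, 485, 245]) cube([762, 323, 25]);
translate([276, 485, 490]) cube([762, 323, 25]);


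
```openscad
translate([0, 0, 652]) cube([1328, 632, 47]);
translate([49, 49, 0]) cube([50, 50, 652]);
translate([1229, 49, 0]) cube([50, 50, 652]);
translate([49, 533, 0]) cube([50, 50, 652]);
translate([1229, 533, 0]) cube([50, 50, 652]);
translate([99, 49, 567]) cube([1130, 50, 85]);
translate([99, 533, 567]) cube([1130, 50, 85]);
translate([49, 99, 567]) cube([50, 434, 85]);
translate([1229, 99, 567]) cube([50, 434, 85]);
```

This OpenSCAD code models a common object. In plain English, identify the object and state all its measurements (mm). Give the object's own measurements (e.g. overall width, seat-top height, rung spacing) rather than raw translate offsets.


A table: top 1328 mm (x) × 632 mm (y), 47 mm thick, upper face at z = 699 mm, on four 50×50 mm square legs, each inset 49 mm from the nearest pair of top edges from z = 0 to the bottom of the top. Four apron rails, 50 mm thick and 85 mm tall, run between adjacent legs with their top edges flush with the underside of the top and their outer faces flush with the legs' outer faces.


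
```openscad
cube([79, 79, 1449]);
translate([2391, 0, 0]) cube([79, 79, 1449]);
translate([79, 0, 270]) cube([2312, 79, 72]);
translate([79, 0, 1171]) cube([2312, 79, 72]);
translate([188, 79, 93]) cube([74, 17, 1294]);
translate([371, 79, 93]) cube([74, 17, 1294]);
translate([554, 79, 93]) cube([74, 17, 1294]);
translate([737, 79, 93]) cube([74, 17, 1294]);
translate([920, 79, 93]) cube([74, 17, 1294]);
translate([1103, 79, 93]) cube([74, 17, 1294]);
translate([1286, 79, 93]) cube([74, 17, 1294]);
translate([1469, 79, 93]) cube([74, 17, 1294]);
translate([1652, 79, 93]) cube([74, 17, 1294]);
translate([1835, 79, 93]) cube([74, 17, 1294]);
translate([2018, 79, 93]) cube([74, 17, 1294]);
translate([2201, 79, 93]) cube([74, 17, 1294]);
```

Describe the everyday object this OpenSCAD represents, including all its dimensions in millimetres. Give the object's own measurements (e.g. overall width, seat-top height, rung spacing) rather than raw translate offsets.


A fence section. Two 79×79 mm posts, 1449 mm tall, stand on the floor with a clear span of 2312 mm between their inner faces. Two horizontal rails of 79×72 mm section span the gap between the posts with their undersides at z = 270 mm and z = 1171 mm, flush with the posts' −y face. 12 pickets, each 74 mm wide, 17 mm thick and 1294 mm tall, are fixed to the +y face of the rails with their bottoms at z = 93 mm, spaced across the span with a 109 mm gap after the −x post and between neighbouring pickets, with 116 mm left before the +x post.


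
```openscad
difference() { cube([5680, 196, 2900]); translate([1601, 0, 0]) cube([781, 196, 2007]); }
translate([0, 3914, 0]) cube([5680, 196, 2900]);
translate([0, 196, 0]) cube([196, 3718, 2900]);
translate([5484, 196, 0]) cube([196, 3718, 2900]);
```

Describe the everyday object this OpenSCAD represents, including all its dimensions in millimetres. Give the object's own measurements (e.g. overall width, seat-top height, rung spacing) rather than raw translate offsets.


A single room: four walls, each 2900 mm tall and 196 mm thick, enclosing an outside footprint 5680×4110 mm (x × y), no floor or roof. The front and back walls (−y and +y sides) run the full x-width; the side walls fit between their inner faces. A door opening 781 mm wide and 2007 mm tall is cut through the front wall from the floor up, its −x edge 1601 mm from the wall's −x end.


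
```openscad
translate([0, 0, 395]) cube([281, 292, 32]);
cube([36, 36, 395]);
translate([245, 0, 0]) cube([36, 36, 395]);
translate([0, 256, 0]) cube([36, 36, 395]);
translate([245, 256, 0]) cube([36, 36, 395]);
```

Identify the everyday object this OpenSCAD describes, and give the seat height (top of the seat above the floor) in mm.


A stool. The seat height is 427 mm.

A 281×292×32 slab at z = 395 on four corner posts — a stool. The seat top is 395 + 32 = 427 mm.


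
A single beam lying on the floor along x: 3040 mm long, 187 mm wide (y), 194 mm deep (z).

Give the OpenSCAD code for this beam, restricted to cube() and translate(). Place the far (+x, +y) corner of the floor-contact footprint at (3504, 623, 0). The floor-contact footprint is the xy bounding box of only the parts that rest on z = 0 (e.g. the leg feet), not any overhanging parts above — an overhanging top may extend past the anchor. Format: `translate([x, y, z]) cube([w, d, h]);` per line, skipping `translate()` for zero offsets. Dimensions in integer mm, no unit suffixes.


translate([464, 436, 0]) cube([3040, 187, 194]);


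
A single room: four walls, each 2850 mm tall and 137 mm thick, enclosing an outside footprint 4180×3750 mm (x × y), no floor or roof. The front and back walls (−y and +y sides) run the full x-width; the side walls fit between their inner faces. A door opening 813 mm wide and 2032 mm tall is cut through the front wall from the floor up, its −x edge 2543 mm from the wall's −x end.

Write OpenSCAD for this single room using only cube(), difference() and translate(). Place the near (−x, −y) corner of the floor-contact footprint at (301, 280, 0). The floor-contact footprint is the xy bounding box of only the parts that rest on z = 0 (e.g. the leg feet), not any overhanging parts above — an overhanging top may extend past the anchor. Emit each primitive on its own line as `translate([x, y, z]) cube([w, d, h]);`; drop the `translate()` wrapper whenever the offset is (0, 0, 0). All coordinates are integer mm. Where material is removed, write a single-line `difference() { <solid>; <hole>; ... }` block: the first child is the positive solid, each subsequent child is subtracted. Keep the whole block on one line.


difference() { translate([301, 280, 0]) cube([4180, 137, 2850]); translate([2844, 280, 0]) cube([813, 137, 2032]); }
translate([301, 3893, 0]) cube([4180, 137, 2850]);
translate([301, 417, 0]) cube([137, 3476, 2850]);
translate([4344, 417, 0]) cube([137, 3476, 2850]);


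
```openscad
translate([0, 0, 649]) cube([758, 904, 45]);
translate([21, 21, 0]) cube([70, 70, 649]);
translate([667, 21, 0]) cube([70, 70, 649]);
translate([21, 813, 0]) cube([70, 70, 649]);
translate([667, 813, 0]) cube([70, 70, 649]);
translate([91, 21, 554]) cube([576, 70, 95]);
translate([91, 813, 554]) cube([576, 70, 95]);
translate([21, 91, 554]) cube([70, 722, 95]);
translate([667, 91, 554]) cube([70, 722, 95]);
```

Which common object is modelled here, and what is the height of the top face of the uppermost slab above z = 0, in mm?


A table. The table height is 694 mm.

A 758×904×45 slab sits at z = 649 on four 70 mm square posts — a table. The top surface is at 649 + 45 = 694 mm.


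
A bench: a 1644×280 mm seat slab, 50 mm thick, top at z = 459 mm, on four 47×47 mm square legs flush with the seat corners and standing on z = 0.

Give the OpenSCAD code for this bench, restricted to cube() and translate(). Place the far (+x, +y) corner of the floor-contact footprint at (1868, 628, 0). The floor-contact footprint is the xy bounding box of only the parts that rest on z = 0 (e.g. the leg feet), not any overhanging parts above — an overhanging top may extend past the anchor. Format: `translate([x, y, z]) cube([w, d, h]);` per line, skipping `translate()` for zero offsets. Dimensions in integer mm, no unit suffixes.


// leg_h = 459 − 50 = 409
translate([224, 348, 409]) cube([1644, 280, 50]);
translate([224, 348, 0]) cube([47, 47, 409]);
translate([224, 581, 0]) cube([47, 47, 409]);
translate([1821, 348, 0]) cube([47, 47, 409]);
translate([1821, 581, 0]) cube([47, 47, 409]);


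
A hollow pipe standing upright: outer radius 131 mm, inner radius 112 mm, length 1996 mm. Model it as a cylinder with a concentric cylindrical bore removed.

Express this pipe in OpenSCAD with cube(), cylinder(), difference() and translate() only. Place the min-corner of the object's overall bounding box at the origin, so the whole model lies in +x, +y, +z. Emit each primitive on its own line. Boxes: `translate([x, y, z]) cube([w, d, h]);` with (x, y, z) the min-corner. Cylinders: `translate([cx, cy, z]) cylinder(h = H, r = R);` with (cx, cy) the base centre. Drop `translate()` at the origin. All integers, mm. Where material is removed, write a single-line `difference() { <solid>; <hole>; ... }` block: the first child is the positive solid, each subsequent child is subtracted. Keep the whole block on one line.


difference() { translate([131, 131, 0]) cylinder(h = 1996, r = 131); translate([131, 131, 0]) cylinder(h = 1996, r = 112); }


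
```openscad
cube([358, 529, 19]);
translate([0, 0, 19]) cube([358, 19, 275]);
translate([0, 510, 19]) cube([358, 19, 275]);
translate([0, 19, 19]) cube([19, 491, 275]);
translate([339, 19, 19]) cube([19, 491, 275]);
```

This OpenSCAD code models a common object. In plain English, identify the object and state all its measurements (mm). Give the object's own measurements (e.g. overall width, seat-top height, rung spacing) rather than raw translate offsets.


An open-topped rectangular box: outside dimensions 358×529×294 mm, with a uniform wall and base thickness of 19 mm. The base is a full 358×529 slab on the floor; four walls sit on top of the base. The front and back walls (the −y and +y sides) span the full width; the two side walls fit between them.


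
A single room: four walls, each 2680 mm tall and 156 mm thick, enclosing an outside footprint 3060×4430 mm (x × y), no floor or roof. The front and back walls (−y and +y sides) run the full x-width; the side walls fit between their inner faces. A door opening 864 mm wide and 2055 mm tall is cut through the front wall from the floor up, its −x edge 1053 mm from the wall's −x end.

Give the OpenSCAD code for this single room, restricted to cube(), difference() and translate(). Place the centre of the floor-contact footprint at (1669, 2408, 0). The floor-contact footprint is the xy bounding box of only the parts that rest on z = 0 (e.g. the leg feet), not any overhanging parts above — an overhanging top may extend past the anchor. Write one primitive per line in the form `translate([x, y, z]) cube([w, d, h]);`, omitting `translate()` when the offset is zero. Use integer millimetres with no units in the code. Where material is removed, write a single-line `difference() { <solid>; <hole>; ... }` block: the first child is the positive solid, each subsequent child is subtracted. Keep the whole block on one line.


difference() { translate([139, 193, 0]) cube([3060, 156, 2680]); translate([1192, 193, 0]) cube([864, 156, 2055]); }
translate([139, 4467, 0]) cube([3060, 156, 2680]);
translate([139, 349, 0]) cube([156, 4118, 2680]);
translate([3043, 349, 0]) cube([156, 4118, 2680]);


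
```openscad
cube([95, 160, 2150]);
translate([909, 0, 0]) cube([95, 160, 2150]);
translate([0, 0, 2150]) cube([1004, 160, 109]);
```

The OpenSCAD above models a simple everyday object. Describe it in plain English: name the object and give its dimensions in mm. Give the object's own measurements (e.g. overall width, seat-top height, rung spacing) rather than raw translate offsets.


A door frame. The clear opening is 814 mm wide and 2150 mm high. Two 95 mm wide jambs, 160 mm deep, stand either side of the opening from the floor to the top of the opening. A 109 mm thick head sits across the top of both jambs, spanning the full outside width of the frame.


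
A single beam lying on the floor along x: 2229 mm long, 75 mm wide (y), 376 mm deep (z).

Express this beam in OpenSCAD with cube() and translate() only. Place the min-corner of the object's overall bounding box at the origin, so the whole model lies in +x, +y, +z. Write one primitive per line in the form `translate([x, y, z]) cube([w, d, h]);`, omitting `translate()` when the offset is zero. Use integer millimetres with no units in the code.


cube([2229, 75, 376]);


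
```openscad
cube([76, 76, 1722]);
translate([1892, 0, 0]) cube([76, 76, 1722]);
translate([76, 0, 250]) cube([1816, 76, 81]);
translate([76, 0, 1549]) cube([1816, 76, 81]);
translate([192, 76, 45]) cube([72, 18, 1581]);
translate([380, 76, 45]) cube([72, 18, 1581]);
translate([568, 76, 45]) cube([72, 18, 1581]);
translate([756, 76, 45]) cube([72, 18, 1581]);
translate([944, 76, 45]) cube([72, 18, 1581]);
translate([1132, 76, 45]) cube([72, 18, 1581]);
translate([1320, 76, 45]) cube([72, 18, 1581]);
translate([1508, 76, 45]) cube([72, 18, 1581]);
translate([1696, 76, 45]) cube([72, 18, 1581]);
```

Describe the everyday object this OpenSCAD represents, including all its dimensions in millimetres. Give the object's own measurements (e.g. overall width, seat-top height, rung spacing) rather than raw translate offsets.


A fence section. Two 76×76 mm posts, 1722 mm tall, stand on the floor with a clear span of 1816 mm between their inner faces. Two horizontal rails of 76×81 mm section span the gap between the posts with their undersides at z = 250 mm and z = 1549 mm, flush with the posts' −y face. 9 pickets, each 72 mm wide, 18 mm thick and 1581 mm tall, are fixed to the +y face of the rails with their bottoms at z = 45 mm, spaced across the span with a 116 mm gap after the −x post and between neighbouring pickets, with 124 mm left before the +x post.
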